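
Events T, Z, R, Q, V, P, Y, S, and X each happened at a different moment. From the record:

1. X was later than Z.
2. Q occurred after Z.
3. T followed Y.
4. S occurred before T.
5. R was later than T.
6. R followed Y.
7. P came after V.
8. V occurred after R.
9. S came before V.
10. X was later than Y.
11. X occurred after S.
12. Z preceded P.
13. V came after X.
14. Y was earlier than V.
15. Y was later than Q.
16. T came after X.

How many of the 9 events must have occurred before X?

Directly stated before X: S, Y, and Z.
Q reaches X via Q → Y → X.
No chain forces V (or any of the others) ahead of X.
That's Q, S, Y, and Z — 4 in all.

4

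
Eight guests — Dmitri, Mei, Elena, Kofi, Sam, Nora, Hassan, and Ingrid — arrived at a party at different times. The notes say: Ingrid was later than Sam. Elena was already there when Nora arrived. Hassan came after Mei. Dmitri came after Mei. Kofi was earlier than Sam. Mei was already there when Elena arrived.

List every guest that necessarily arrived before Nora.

Elena, Mei

Directly stated before Nora: Elena.
Mei reaches Nora via Mei → Elena → Nora.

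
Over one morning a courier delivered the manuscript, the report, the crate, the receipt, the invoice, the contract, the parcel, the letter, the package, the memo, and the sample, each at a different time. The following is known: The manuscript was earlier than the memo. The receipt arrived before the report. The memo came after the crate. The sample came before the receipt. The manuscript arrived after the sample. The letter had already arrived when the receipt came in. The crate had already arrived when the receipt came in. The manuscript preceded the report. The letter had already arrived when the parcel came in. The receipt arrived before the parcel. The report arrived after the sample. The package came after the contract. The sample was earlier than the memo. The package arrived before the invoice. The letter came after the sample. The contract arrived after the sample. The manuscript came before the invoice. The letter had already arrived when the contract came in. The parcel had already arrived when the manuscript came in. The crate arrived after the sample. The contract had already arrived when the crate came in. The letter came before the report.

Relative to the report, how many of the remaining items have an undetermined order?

Forced before the report: the contract, the crate, the letter, the manuscript, the parcel, the receipt, and the sample.
That leaves the invoice, the memo, and the package with no forced order relative to the report — 3.

3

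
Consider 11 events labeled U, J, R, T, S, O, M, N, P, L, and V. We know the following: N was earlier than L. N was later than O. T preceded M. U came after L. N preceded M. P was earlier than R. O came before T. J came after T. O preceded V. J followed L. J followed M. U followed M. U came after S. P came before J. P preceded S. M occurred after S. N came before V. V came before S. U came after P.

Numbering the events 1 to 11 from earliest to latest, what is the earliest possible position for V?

N and O must both come before V — 2 forced predecessors.
Nothing else is forced ahead of V, so its earliest slot is position 2 + 1 = 3.

3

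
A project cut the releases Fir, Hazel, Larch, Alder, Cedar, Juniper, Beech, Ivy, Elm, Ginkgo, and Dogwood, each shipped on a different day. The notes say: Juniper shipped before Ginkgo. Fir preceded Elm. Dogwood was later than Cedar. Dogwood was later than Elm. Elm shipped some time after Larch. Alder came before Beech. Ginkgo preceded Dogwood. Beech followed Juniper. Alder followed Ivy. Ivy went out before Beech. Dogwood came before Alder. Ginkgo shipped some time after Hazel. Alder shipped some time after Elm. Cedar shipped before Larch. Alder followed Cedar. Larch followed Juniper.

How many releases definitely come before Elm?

4

Directly stated before Elm: Fir and Larch.
Cedar reaches Elm via Cedar → Larch → Elm.
Juniper reaches Elm via Juniper → Larch → Elm.
No chain forces Beech (or any of the others) ahead of Elm.
That's Cedar, Fir, Juniper, and Larch — 4 in all.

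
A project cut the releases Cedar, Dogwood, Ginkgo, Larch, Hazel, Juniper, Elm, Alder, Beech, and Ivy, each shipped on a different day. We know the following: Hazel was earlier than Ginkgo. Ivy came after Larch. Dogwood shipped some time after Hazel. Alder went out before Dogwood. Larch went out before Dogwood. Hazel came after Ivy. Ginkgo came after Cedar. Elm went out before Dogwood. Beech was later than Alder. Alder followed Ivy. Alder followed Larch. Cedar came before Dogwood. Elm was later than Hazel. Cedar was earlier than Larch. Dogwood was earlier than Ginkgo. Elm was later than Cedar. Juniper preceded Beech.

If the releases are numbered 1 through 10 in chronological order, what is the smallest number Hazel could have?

Cedar, Ivy, and Larch must all come before Hazel — 3 forced predecessors.
Nothing else is forced ahead of Hazel, so its earliest slot is position 3 + 1 = 4.

4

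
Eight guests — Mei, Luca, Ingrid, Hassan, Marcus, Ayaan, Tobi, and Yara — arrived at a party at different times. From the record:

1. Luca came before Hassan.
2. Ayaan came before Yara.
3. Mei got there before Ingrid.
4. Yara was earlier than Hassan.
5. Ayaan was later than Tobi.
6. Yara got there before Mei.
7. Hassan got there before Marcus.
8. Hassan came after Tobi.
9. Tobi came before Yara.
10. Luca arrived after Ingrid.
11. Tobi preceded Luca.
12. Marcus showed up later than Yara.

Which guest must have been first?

Tobi has a chain of constraints placing them before every other guest, so Tobi must be first.

Tobi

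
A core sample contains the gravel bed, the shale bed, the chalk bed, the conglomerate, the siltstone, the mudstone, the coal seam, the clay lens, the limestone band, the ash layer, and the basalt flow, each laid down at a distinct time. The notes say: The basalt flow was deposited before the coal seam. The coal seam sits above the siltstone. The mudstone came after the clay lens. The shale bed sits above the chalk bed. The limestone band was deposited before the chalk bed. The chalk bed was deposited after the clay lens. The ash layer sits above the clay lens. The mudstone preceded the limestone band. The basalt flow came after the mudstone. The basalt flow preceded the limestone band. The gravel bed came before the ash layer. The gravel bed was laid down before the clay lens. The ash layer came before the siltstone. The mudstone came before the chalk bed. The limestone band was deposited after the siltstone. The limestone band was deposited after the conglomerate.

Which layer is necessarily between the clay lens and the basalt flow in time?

Tracing the constraints gives the clay lens → the mudstone → the basalt flow, so the mudstone sits after the clay lens and before the basalt flow.
No other layer is forced both after the clay lens and before the basalt flow.

the mudstone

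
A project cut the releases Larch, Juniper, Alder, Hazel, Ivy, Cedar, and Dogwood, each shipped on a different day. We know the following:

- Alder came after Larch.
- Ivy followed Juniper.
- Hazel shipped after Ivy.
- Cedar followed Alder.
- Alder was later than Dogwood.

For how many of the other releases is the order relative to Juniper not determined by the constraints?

Forced after Juniper: Hazel and Ivy.
That leaves Alder, Cedar, Dogwood, and Larch with no forced order relative to Juniper — 4.

4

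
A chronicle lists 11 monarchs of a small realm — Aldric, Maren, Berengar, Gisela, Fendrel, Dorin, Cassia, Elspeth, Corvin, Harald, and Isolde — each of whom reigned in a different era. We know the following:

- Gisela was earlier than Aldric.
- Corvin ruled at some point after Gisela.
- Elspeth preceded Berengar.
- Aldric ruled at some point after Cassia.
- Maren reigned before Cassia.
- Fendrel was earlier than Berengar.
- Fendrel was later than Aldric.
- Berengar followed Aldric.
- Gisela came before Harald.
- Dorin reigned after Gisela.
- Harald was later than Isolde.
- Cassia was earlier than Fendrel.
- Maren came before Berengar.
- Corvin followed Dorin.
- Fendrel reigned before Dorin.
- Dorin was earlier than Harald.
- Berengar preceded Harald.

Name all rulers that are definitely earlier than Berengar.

Directly stated before Berengar: Aldric, Elspeth, Fendrel, and Maren.
Cassia reaches Berengar via Cassia → Fendrel → Berengar.
Gisela reaches Berengar via Gisela → Aldric → Berengar.

Aldric, Cassia, Elspeth, Fendrel, Gisela, Maren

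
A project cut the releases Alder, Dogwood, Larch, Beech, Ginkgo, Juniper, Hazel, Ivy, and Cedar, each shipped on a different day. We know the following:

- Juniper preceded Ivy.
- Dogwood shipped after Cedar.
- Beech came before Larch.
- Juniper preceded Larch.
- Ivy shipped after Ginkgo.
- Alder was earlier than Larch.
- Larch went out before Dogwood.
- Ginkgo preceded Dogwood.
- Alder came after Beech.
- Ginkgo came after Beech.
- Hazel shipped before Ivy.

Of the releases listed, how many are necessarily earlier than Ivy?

4

Directly stated before Ivy: Ginkgo, Hazel, and Juniper.
Beech reaches Ivy via Beech → Ginkgo → Ivy.
No chain forces Dogwood (or any of the others) ahead of Ivy.
That's Beech, Ginkgo, Hazel, and Juniper — 4 in all.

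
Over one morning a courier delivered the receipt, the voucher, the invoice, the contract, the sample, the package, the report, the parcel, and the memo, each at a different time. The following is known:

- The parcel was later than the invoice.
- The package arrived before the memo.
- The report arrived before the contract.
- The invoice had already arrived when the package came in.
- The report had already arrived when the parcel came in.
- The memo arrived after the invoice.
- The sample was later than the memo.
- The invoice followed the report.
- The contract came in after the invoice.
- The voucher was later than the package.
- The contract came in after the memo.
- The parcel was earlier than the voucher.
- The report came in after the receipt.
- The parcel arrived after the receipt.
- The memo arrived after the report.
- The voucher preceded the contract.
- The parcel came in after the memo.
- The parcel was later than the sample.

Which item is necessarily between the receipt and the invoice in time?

the report

Tracing the constraints gives the receipt → the report → the invoice, so the report sits after the receipt and before the invoice.
No other item is forced both after the receipt and before the invoice.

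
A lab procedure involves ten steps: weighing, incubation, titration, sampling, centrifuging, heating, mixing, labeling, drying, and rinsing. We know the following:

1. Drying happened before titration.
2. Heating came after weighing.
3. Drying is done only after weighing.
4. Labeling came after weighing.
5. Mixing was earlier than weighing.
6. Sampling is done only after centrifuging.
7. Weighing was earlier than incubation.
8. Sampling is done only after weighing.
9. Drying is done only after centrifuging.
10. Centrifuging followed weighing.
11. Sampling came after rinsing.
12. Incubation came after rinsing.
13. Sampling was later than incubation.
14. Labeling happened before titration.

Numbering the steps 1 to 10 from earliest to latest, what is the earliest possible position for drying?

Centrifuging, mixing, and weighing must all come before drying — 3 forced predecessors.
Nothing else is forced ahead of drying, so its earliest slot is position 3 + 1 = 4.

4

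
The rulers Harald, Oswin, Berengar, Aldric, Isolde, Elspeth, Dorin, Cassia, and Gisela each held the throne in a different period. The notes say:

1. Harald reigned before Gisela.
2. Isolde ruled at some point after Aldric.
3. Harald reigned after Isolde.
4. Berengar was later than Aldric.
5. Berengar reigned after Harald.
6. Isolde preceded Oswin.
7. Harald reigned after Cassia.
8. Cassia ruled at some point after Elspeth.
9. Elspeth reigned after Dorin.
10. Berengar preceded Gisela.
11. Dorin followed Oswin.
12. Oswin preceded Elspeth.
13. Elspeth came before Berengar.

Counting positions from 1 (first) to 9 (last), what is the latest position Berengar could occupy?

Berengar must come before Gisela — 1 ruler forced after them.
Everything else can be placed before Berengar in some valid order, so Berengar can sit as late as position 9 − 1 = 8.

8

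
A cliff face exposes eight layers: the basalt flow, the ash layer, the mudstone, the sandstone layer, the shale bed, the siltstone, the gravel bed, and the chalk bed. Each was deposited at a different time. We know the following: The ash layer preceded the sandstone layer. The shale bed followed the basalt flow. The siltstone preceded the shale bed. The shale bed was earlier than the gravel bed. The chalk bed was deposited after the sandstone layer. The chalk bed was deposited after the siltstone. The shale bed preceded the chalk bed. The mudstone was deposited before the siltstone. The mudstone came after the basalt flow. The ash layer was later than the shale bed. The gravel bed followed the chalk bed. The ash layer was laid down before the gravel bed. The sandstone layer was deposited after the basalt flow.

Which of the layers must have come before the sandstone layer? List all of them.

the ash layer, the basalt flow, the mudstone, the shale bed, the siltstone

Directly stated before the sandstone layer: the ash layer and the basalt flow.
The mudstone reaches the sandstone layer via the mudstone → the siltstone → the shale bed → the ash layer → the sandstone layer.
The shale bed reaches the sandstone layer via the shale bed → the ash layer → the sandstone layer.
The siltstone reaches the sandstone layer via the siltstone → the shale bed → the ash layer → the sandstone layer.
No chain forces the chalk bed (or any of the others) ahead of the sandstone layer.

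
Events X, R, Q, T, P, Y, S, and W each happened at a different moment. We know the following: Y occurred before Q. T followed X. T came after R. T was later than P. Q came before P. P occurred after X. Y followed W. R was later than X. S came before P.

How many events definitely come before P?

5

Directly stated before P: Q, S, and X.
W reaches P via W → Y → Q → P.
Y reaches P via Y → Q → P.
No chain forces R (or any of the others) ahead of P.
That's Q, S, W, X, and Y — 5 in all.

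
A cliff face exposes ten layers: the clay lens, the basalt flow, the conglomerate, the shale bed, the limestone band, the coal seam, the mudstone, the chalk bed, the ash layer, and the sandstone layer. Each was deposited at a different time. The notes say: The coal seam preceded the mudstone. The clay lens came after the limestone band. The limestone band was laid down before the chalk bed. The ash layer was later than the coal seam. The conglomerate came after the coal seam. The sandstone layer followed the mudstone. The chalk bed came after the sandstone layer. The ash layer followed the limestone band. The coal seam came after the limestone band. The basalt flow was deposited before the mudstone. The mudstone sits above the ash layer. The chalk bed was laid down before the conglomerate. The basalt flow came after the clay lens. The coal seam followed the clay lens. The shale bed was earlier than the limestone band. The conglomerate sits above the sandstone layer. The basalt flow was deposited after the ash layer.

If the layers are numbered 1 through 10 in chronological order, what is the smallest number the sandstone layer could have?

8

The ash layer, the basalt flow, the clay lens, the coal seam, the limestone band, the mudstone, and the shale bed must all come before the sandstone layer — 7 forced predecessors.
Nothing else is forced ahead of the sandstone layer, so its earliest slot is position 7 + 1 = 8.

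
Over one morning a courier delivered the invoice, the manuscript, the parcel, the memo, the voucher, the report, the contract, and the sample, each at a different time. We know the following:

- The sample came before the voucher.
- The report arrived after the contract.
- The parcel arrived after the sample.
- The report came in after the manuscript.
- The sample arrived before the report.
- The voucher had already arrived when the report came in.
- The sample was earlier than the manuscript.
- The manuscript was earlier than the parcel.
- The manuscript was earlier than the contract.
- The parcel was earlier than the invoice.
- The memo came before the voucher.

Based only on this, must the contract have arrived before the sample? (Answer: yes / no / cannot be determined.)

Tracing the constraints gives the sample → the manuscript → the contract, so the sample must come before the contract.
That means the contract cannot be before the sample.

no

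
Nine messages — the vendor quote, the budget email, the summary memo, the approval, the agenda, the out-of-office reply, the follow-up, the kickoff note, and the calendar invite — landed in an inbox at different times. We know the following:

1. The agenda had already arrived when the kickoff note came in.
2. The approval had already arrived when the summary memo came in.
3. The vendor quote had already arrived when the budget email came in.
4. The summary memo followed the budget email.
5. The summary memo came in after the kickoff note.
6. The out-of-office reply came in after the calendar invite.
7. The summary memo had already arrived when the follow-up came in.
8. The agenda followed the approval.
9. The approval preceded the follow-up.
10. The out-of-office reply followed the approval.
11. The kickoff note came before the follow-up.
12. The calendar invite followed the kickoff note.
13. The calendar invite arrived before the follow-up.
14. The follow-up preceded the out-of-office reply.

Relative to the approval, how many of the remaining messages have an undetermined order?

Forced after the approval: the agenda, the calendar invite, the follow-up, the kickoff note, the out-of-office reply, and the summary memo.
That leaves the budget email and the vendor quote with no forced order relative to the approval — 2.

2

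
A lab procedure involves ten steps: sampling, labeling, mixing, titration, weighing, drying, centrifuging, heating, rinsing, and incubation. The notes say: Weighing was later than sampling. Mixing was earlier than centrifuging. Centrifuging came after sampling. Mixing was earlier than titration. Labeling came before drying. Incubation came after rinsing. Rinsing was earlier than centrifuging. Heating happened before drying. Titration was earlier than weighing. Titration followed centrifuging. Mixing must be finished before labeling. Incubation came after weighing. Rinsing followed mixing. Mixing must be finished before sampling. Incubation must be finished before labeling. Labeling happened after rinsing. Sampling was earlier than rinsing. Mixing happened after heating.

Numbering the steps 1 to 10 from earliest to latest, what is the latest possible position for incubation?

8

Incubation must come before drying and labeling — 2 steps forced after it.
Everything else can be placed before incubation in some valid order, so incubation can sit as late as position 10 − 2 = 8.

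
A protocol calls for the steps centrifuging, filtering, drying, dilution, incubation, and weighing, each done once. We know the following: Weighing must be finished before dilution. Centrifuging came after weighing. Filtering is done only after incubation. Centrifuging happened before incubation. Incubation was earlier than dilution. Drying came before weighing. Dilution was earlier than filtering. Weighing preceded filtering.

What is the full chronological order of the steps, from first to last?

The constraints fix every adjacent pair, so only one ordering works:
drying → weighing → centrifuging → incubation → dilution → filtering.

drying, weighing, centrifuging, incubation, dilution, filtering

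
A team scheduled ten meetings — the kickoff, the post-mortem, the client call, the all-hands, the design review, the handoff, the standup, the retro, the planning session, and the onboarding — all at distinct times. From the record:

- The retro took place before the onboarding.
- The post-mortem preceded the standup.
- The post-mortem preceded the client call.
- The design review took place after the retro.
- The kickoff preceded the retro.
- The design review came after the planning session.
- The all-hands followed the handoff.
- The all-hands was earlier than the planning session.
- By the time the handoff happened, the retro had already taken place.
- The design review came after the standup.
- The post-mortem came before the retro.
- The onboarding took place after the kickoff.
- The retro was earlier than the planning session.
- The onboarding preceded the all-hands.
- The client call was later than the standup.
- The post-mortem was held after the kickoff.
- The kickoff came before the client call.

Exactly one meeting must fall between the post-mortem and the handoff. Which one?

Tracing the constraints gives the post-mortem → the retro → the handoff, so the retro sits after the post-mortem and before the handoff.
No other meeting is forced both after the post-mortem and before the handoff.

the retro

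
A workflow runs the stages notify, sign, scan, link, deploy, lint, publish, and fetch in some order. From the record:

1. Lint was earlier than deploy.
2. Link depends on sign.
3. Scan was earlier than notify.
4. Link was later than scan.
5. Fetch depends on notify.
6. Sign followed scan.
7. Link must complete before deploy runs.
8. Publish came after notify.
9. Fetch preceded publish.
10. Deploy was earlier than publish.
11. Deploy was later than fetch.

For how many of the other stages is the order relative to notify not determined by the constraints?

3

Forced before notify: scan; forced after notify: deploy, fetch, and publish.
That leaves link, lint, and sign with no forced order relative to notify — 3.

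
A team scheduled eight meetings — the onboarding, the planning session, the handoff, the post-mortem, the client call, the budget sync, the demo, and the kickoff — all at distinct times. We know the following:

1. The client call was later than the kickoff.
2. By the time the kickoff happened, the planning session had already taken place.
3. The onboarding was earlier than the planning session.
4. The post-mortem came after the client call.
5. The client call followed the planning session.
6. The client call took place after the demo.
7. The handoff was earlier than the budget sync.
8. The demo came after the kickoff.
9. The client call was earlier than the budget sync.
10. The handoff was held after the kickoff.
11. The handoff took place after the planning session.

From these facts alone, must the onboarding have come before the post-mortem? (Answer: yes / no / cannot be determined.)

Chain the constraints: the onboarding → the planning session → the client call → the post-mortem. Each link is directly stated, so the onboarding comes before the post-mortem.

yes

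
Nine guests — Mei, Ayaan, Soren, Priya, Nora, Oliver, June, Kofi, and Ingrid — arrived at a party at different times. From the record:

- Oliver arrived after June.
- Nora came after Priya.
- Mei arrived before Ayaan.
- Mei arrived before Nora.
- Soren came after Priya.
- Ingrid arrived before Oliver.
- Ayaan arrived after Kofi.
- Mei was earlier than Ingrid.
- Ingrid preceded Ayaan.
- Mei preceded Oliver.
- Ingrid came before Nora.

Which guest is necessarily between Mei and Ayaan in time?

Tracing the constraints gives Mei → Ingrid → Ayaan, so Ingrid sits after Mei and before Ayaan.
No other guest is forced both after Mei and before Ayaan.

Ingrid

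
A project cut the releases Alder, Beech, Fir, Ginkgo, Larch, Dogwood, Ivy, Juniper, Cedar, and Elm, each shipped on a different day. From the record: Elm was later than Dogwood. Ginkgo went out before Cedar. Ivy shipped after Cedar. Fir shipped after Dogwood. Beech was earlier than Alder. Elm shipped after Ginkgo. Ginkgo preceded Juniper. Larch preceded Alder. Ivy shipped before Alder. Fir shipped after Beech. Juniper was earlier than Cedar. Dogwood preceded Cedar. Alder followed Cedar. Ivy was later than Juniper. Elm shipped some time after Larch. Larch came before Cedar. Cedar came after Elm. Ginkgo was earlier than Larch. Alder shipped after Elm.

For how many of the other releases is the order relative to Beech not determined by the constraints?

Forced after Beech: Alder and Fir.
That leaves Cedar, Dogwood, Elm, Ginkgo, Ivy, Juniper, and Larch with no forced order relative to Beech — 7.

7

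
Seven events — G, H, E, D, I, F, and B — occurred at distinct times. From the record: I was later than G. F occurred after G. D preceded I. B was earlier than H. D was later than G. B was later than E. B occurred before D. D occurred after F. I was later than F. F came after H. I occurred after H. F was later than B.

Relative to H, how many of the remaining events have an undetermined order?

1

Forced before H: B and E; forced after H: D, F, and I.
That leaves G with no forced order relative to H — 1.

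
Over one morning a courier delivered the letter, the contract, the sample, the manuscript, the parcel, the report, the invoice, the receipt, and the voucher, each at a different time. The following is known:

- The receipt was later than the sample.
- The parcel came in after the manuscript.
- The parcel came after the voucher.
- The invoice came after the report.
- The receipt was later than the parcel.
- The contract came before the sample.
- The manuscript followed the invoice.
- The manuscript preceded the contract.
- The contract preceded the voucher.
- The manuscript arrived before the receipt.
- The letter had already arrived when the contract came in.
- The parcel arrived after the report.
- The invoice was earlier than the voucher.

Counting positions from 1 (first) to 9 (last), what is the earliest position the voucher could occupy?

6

The contract, the invoice, the letter, the manuscript, and the report must all come before the voucher — 5 forced predecessors.
Nothing else is forced ahead of the voucher, so its earliest slot is position 5 + 1 = 6.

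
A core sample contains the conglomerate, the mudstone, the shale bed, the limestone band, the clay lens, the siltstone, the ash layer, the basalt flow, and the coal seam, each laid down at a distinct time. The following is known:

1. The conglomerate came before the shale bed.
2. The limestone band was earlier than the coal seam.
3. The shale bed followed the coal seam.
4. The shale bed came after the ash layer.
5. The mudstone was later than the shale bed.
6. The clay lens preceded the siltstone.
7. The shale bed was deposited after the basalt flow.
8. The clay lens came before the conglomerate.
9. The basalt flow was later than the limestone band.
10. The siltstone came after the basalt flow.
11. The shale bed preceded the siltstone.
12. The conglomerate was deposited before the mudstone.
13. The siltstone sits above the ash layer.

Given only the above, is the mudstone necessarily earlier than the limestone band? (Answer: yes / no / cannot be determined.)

no

Tracing the constraints gives the limestone band → the coal seam → the shale bed → the mudstone, so the limestone band must come before the mudstone.
That means the mudstone cannot be before the limestone band.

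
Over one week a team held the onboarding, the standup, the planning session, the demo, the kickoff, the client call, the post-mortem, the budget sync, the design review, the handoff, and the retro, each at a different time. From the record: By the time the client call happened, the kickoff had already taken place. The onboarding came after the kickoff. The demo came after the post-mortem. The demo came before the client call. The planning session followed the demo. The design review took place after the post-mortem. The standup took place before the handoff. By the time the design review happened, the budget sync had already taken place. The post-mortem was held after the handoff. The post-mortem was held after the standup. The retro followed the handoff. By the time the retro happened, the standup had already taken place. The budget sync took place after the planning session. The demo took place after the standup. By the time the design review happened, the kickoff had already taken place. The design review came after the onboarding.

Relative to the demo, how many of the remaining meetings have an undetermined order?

Forced before the demo: the handoff, the post-mortem, and the standup; forced after the demo: the budget sync, the client call, the design review, and the planning session.
That leaves the kickoff, the onboarding, and the retro with no forced order relative to the demo — 3.

3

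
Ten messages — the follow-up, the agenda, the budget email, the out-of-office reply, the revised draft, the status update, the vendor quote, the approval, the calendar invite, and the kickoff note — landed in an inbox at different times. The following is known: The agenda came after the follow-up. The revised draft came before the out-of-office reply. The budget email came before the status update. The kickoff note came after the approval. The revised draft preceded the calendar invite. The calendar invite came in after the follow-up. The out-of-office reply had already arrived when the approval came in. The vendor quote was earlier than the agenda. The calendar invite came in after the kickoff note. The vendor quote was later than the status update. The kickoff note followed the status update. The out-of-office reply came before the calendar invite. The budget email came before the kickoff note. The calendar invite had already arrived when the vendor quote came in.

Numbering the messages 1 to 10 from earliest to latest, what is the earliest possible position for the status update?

The budget email must come before the status update — 1 forced predecessor.
Nothing else is forced ahead of the status update, so its earliest slot is position 1 + 1 = 2.

2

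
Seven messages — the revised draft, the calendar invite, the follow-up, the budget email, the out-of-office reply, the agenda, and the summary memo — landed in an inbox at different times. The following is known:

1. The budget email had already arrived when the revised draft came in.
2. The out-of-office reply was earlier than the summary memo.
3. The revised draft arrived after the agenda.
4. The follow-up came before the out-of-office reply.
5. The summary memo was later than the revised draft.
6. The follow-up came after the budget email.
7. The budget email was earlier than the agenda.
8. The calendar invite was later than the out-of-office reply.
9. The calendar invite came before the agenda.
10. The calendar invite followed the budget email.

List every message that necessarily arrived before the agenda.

the budget email, the calendar invite, the follow-up, the out-of-office reply

Directly stated before the agenda: the budget email and the calendar invite.
The follow-up reaches the agenda via the follow-up → the out-of-office reply → the calendar invite → the agenda.
The out-of-office reply reaches the agenda via the out-of-office reply → the calendar invite → the agenda.
No chain forces the revised draft (or any of the others) ahead of the agenda.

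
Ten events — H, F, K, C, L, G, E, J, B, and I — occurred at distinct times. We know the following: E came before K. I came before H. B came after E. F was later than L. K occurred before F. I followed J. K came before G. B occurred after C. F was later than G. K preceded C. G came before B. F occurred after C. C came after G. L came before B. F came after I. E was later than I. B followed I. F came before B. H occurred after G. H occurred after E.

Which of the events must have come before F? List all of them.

Directly stated before F: C, G, I, K, and L.
E reaches F via E → K → F.
J reaches F via J → I → F.

C, E, G, I, J, K, L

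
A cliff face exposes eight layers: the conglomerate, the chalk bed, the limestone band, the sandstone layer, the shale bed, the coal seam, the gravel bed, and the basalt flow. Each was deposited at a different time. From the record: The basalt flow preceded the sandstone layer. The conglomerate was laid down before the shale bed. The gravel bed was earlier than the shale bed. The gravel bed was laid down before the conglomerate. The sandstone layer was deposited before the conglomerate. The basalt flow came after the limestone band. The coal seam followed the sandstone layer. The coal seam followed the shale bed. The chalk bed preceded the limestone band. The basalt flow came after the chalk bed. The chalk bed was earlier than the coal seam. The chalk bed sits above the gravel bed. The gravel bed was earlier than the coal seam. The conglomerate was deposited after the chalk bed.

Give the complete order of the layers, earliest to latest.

The constraints fix every adjacent pair, so only one ordering works:
the gravel bed → the chalk bed → the limestone band → the basalt flow → the sandstone layer → the conglomerate → the shale bed → the coal seam.

the gravel bed, the chalk bed, the limestone band, the basalt flow, the sandstone layer, the conglomerate, the shale bed, the coal seam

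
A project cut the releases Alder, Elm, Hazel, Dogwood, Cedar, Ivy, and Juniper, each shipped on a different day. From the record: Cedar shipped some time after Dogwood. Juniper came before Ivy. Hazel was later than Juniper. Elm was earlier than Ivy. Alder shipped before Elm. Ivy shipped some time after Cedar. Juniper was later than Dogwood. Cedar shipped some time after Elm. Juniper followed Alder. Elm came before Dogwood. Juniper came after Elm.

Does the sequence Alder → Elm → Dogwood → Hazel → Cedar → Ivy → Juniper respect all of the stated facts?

The constraints require Juniper before Hazel, but in the proposed sequence Hazel appears ahead of Juniper. That one violation is enough.

no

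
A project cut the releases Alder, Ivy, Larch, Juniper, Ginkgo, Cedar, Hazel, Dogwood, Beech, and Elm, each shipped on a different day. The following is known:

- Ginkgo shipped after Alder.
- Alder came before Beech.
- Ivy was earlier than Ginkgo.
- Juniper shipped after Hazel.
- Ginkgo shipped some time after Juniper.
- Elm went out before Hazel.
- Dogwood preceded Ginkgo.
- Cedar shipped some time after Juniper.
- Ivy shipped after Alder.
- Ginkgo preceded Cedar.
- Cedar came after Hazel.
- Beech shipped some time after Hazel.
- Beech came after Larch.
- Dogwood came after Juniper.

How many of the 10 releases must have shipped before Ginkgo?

Directly stated before Ginkgo: Alder, Dogwood, Ivy, and Juniper.
Elm reaches Ginkgo via Elm → Hazel → Juniper → Ginkgo.
Hazel reaches Ginkgo via Hazel → Juniper → Ginkgo.
That's Alder, Dogwood, Elm, Hazel, Ivy, and Juniper — 6 in all.

6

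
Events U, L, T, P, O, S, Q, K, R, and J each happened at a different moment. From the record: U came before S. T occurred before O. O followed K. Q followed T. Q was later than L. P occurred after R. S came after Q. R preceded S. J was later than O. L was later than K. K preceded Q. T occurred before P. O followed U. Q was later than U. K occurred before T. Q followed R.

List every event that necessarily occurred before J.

K, O, T, U

Directly stated before J: O.
K reaches J via K → O → J.
T reaches J via T → O → J.
U reaches J via U → O → J.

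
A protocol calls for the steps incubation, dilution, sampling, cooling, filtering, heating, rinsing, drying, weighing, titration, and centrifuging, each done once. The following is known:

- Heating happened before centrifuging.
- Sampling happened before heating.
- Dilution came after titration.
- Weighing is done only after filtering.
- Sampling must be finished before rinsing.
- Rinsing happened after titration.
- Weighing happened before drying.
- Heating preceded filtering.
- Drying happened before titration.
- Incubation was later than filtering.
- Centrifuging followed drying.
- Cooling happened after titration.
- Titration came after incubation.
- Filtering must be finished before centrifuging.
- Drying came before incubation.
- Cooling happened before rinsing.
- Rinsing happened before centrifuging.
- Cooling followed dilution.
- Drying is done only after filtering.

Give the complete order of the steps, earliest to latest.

sampling, heating, filtering, weighing, drying, incubation, titration, dilution, cooling, rinsing, centrifuging

The constraints fix every adjacent pair, so only one ordering works:
sampling → heating → filtering → weighing → drying → incubation → titration → dilution → cooling → rinsing → centrifuging.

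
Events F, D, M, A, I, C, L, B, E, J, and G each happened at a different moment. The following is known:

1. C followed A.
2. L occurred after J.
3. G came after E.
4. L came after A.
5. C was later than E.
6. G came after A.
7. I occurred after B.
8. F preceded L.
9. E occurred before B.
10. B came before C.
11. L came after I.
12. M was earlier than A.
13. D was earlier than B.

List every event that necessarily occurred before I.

Directly stated before I: B.
D reaches I via D → B → I.
E reaches I via E → B → I.

B, D, E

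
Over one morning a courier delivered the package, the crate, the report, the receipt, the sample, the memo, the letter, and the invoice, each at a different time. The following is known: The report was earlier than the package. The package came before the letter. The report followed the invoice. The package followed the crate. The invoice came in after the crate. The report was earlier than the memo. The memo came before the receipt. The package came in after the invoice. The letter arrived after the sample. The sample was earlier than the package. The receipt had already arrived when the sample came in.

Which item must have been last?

Every other item has a chain of constraints placing it before the letter, so the letter is last.

the letter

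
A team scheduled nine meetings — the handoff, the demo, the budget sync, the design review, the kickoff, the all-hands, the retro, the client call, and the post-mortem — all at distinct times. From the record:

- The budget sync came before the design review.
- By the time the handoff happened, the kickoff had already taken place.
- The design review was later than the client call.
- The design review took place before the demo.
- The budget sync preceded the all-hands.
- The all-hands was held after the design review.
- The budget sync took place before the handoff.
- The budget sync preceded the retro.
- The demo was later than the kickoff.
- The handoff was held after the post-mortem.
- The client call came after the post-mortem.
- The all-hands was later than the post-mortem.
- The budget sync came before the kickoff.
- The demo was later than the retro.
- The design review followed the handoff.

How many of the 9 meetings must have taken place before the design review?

Directly stated before the design review: the budget sync, the client call, and the handoff.
The kickoff reaches the design review via the kickoff → the handoff → the design review.
The post-mortem reaches the design review via the post-mortem → the handoff → the design review.
No chain forces the retro (or any of the others) ahead of the design review.
That's the budget sync, the client call, the handoff, the kickoff, and the post-mortem — 5 in all.

5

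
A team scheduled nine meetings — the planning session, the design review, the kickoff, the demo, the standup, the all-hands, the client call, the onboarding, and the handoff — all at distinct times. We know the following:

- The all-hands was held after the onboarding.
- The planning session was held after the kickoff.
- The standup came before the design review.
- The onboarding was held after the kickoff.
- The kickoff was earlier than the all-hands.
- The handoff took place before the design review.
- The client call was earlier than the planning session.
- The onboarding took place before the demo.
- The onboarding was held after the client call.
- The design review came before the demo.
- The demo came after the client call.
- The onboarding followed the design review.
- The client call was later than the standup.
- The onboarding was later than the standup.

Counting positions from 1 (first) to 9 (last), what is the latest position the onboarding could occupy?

7

The onboarding must come before the all-hands and the demo — 2 meetings forced after it.
Everything else can be placed before the onboarding in some valid order, so the onboarding can sit as late as position 9 − 2 = 7.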